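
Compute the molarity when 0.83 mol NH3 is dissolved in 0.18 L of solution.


M = n/V = 0.83/0.18 = 4.611 mol/L

4.611 M


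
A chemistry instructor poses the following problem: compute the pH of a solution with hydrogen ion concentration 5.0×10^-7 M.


pH = -log10([H+]) = -log10(5.0×10^-7)
= 7 - log10(5.0)
= 7 - 0.7
= 6.3

6.3


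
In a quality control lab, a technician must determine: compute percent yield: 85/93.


% yield = actual/theoretical × 100
= 85/93 × 100
= 91.4%

91.4%


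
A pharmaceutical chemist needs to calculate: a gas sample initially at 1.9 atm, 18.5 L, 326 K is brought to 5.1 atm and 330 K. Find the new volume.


P1V1/T1 = P2V2/T2
V2 = P1V1T2/(T1P2)
= 1.9×18.5×330/(326×5.1)
= 6.977 L

6.977 L


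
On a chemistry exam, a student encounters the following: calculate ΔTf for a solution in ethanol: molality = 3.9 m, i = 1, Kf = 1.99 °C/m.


ΔTf = Kf × m × i
= 1.99 × 3.9 × 1
= 7.761 °C

7.761 °C


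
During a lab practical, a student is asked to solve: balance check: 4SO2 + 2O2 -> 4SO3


Equation: 4SO2 + 2O2 -> 4SO3
Check atoms: O: 12=12, S: 4=4
Balanced

Yes, balanced


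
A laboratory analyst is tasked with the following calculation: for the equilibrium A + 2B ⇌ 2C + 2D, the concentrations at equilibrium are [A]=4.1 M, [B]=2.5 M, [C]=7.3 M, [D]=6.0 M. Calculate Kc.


Kc = [C]^2[D]^2/([A][B]^2)
= (7.3^2 × 6.0^2)/(4.1^1 × 2.5^2)
= 1918.44/25.625
= 74.87

74.87


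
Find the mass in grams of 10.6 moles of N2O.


M(N2O) = 44.02 g/mol
mass = n × M = 10.6 × 44.02 = 466.61 g

466.61 g


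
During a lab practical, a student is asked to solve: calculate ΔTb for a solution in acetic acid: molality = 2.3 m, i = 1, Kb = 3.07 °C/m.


ΔTb = Kb × m × i
= 3.07 × 2.3 × 1
= 7.061 °C

7.061 °C


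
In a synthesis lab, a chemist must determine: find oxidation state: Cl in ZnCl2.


halide: -1
Oxidation number: -1

-1


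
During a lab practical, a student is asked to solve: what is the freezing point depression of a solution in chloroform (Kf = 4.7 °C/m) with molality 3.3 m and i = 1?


ΔTf = Kf × m × i
= 4.7 × 3.3 × 1
= 15.51 °C

15.51 °C


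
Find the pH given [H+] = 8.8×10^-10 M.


pH = -log10([H+]) = -log10(8.8×10^-10)
= 10 - log10(8.8)
= 10 - 0.94
= 9.06

9.06


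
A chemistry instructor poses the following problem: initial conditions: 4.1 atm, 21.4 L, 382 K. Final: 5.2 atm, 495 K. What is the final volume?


P1V1/T1 = P2V2/T2
V2 = P1V1T2/(T1P2)
= 4.1×21.4×495/(382×5.2)
= 21.864 L

21.864 L


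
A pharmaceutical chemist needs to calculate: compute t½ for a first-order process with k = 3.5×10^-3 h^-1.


t½ = ln2/k = 0.693147/(3.5×10^-3 h^-1)
= 198.0 h

198.0 h


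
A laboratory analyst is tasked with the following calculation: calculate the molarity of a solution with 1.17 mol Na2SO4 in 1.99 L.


M = n/V = 1.17/1.99 = 0.588 mol/L

0.588 M


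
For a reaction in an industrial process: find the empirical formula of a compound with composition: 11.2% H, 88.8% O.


Assume 100 g sample. Moles of each element:
  H: 11.2/1.008 = 11.111 mol
  O: 88.8/16.0 = 5.55 mol
Divide by smallest (5.55):
  H: 11.111/5.55 = 2.0
  O: 5.55/5.55 = 1.0
Empirical formula: H2O

H2O


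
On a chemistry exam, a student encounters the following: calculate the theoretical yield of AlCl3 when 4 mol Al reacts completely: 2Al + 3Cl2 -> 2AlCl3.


Mole ratio AlCl3:Al = 2:2
n(AlCl3) = 4 × 2/2 = 4.000 mol
mass = 4.000 × 133.33 = 533.32 g

533.32 g


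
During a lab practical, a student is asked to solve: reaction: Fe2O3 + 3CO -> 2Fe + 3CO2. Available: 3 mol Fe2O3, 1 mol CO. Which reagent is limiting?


Mole ratio available / coefficient:
  Fe2O3: 3/1 = 3.000
  CO: 1/3 = 0.333
Smaller ratio is limiting.

CO


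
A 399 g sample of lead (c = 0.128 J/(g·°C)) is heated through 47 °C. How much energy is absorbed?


q = mcΔT = 399 × 0.128 × 47
= 2400.38 J

2400.38 J


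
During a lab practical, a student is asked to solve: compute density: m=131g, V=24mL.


ρ = mass/volume
= 131/24
= 5.458 g/mL

5.458 g/mL


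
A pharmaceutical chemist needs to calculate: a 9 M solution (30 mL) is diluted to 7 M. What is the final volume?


C1V1 = C2V2
9 × 30 = 7 × V2
V2 = 270/7 = 38.57 mL

38.57 mL


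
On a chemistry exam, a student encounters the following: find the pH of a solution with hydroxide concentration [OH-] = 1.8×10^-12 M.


pOH = -log10([OH-]) = -log10(1.8×10^-12)
= 12 - log10(1.8) = 11.74
pH = 14 - pOH = 14 - 11.74 = 2.26

2.26


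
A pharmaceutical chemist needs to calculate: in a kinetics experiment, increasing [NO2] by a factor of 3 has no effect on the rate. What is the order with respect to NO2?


rate ∝ [NO2]^n
rate ∝ [NO2]^0
Order in NO2: 0

0


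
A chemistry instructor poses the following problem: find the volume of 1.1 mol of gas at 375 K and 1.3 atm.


PV = nRT  (R = 0.08206 L·atm/(mol·K))
V = nRT/P = 1.1×0.08206×375/1.3
= 26.038 L

26.038 L


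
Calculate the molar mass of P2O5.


M(P2O5) = 2×30.97 + 5×16.0
= 61.94 + 80.0
= 141.94 g/mol

141.94 g/mol


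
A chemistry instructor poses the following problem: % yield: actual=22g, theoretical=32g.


% yield = actual/theoretical × 100
= 22/32 × 100
= 68.75%

68.75%


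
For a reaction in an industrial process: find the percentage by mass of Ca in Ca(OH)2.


M(Ca(OH)2) = 1×40.08 + 2×16.0 + 2×1.008 = 74.096 g/mol
Mass of Ca = 1 × 40.08 = 40.08 g/mol
% Ca = 40.08/74.096 × 100 = 54.09%

54.09%


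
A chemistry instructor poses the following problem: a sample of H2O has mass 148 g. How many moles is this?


M(H2O) = 18.02 g/mol
n = mass/M = 148/18.02 = 8.2131 mol

8.2131 mol


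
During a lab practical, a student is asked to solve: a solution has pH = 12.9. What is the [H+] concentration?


[H+] = 10^(-pH) = 10^(-12.9)
= 1.26×10^-13 M

1.26×10^-13 M


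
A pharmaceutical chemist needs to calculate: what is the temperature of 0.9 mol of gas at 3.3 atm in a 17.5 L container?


PV = nRT  (R = 0.08206 L·atm/(mol·K))
T = PV/(nR) = 3.3×17.5/(0.9×0.08206)
= 57.75/0.073854
= 781.95 K

781.95 K


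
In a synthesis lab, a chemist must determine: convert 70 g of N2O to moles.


M(N2O) = 44.02 g/mol
n = mass/M = 70/44.02 = 1.5902 mol

1.5902 mol


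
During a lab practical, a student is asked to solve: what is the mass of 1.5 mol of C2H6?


M(C2H6) = 30.07 g/mol
mass = n × M = 1.5 × 30.07 = 45.11 g

45.11 g


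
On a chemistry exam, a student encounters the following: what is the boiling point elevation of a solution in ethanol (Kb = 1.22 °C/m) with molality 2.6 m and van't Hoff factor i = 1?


ΔTb = Kb × m × i
= 1.22 × 2.6 × 1
= 3.172 °C

3.172 °C


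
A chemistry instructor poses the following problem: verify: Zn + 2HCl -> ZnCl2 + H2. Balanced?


Equation: Zn + 2HCl -> ZnCl2 + H2
Check atoms: Cl: 2=2, H: 2=2, Zn: 1=1
Balanced

Yes, balanced


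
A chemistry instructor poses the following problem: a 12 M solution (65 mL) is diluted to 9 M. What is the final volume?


C1V1 = C2V2
12 × 65 = 9 × V2
V2 = 780/9 = 86.67 mL

86.67 mL


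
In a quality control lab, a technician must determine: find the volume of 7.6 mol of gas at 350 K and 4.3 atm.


PV = nRT  (R = 0.08206 L·atm/(mol·K))
V = nRT/P = 7.6×0.08206×350/4.3
= 50.763 L

50.763 L


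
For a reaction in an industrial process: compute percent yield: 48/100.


% yield = actual/theoretical × 100
= 48/100 × 100
= 48.0%

48.0%


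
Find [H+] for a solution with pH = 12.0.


[H+] = 10^(-pH) = 10^(-12.0)
= 1.0×10^-12 M

1.0×10^-12 M


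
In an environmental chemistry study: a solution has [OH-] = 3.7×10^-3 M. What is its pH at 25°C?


pOH = -log10([OH-]) = -log10(3.7×10^-3)
= 3 - log10(3.7) = 2.43
pH = 14 - pOH = 14 - 2.43 = 11.57

11.57


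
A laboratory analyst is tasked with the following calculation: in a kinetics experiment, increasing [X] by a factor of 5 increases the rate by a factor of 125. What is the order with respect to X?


rate ∝ [X]^n
5^n = 125 → n = 3
Order in X: 3

3


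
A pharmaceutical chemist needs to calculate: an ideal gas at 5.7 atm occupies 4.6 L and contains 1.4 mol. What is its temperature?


PV = nRT  (R = 0.08206 L·atm/(mol·K))
T = PV/(nR) = 5.7×4.6/(1.4×0.08206)
= 26.22/0.114884
= 228.23 K

228.23 K


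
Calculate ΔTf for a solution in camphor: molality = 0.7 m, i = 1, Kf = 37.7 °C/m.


ΔTf = Kf × m × i
= 37.7 × 0.7 × 1
= 26.39 °C

26.39 °C


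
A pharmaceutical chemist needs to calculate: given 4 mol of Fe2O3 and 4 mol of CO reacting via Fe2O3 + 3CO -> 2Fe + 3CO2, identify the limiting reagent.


Mole ratio available / coefficient:
  Fe2O3: 4/1 = 4.000
  CO: 4/3 = 1.333
Smaller ratio is limiting.

CO


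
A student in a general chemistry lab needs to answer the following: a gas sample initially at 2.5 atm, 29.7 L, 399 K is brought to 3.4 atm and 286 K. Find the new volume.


P1V1/T1 = P2V2/T2
V2 = P1V1T2/(T1P2)
= 2.5×29.7×286/(399×3.4)
= 15.653 L

15.653 L


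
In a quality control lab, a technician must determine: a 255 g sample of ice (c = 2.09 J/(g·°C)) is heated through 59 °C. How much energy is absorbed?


q = mcΔT = 255 × 2.09 × 59
= 31444.05 J

31444.05 J


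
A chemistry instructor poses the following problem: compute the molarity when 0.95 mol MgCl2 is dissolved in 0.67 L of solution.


M = n/V = 0.95/0.67 = 1.418 mol/L

1.418 M


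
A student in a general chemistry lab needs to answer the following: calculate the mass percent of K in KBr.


M(KBr) = 1×39.1 + 1×79.9 = 119.00 g/mol
Mass of K = 1 × 39.1 = 39.10 g/mol
% K = 39.10/119.00 × 100 = 32.86%

32.86%


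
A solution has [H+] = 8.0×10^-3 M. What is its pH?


pH = -log10([H+]) = -log10(8.0×10^-3)
= 3 - log10(8.0)
= 3 - 0.9
= 2.1

2.1


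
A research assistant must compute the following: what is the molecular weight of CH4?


M(CH4) = 1×12.01 + 4×1.008
= 12.01 + 4.03
= 16.04 g/mol

16.04 g/mol


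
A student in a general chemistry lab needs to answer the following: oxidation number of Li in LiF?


Group 1 metal: +1
Oxidation number: +1

+1


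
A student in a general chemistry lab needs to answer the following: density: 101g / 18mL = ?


ρ = mass/volume
= 101/18
= 5.611 g/mL

5.611 g/mL


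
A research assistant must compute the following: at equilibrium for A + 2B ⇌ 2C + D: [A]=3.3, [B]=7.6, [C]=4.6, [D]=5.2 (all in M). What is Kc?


Kc = [C]^2[D]/([A][B]^2)
= (4.6^2 × 5.2^1)/(3.3^1 × 7.6^2)
= 110.032/190.608
= 0.5773

0.5773


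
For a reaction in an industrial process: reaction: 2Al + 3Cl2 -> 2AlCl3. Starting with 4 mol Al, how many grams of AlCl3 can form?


Mole ratio AlCl3:Al = 2:2
n(AlCl3) = 4 × 2/2 = 4.000 mol
mass = 4.000 × 133.33 = 533.32 g

533.32 g


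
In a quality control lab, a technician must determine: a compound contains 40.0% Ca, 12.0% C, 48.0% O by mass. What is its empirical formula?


Assume 100 g sample. Moles of each element:
  Ca: 40.0/40.08 = 0.998 mol
  C: 12.0/12.01 = 0.999 mol
  O: 48.0/16.0 = 3.0 mol
Divide by smallest (0.998):
  Ca: 0.998/0.998 = 1.0
  C: 0.999/0.998 = 1.0
  O: 3.0/0.998 = 3.01
Empirical formula: CaCO3

CaCO3


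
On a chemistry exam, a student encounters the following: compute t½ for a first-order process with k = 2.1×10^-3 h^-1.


t½ = ln2/k = 0.693147/(2.1×10^-3 h^-1)
= 330.1 h

330.1 h


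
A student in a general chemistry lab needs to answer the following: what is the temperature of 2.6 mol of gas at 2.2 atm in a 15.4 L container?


PV = nRT  (R = 0.08206 L·atm/(mol·K))
T = PV/(nR) = 2.2×15.4/(2.6×0.08206)
= 33.88/0.213356
= 158.80 K

158.80 K


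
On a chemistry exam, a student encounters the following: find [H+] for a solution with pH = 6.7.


[H+] = 10^(-pH) = 10^(-6.7)
= 2.0×10^-7 M

2.0×10^-7 M


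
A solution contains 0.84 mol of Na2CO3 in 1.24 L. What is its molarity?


M = n/V = 0.84/1.24 = 0.677 mol/L

0.677 M


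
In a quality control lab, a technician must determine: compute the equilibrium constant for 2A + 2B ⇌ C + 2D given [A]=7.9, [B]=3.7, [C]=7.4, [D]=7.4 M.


Kc = [C][D]^2/([A]^2[B]^2)
= (7.4^1 × 7.4^2)/(7.9^2 × 3.7^2)
= 405.224/854.3929
= 0.4743

0.4743


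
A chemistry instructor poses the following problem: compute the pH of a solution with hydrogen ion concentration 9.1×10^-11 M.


pH = -log10([H+]) = -log10(9.1×10^-11)
= 11 - log10(9.1)
= 11 - 0.96
= 10.04

10.04


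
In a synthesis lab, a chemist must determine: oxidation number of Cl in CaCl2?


halide: -1
Oxidation number: -1

-1


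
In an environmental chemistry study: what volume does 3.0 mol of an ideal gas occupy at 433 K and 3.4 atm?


PV = nRT  (R = 0.08206 L·atm/(mol·K))
V = nRT/P = 3.0×0.08206×433/3.4
= 31.352 L

31.352 L


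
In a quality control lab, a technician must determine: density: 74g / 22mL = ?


ρ = mass/volume
= 74/22
= 3.364 g/mL

3.364 g/mL


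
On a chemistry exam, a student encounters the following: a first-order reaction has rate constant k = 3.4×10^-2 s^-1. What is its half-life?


t½ = ln2/k = 0.693147/(3.4×10^-2 s^-1)
= 20.39 s

20.39 s


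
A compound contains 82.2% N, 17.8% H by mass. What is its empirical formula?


Assume 100 g sample. Moles of each element:
  N: 82.2/14.01 = 5.867 mol
  H: 17.8/1.008 = 17.659 mol
Divide by smallest (5.867):
  N: 5.867/5.867 = 1.0
  H: 17.659/5.867 = 3.01
Empirical formula: NH3

NH3


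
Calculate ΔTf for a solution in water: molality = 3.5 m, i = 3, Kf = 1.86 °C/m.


ΔTf = Kf × m × i
= 1.86 × 3.5 × 3
= 19.53 °C

19.53 °C


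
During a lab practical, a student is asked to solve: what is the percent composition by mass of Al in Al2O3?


M(Al2O3) = 2×26.98 + 3×16.0 = 101.96 g/mol
Mass of Al = 2 × 26.98 = 53.96 g/mol
% Al = 53.96/101.96 × 100 = 52.92%

52.92%


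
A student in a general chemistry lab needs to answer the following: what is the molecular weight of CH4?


M(CH4) = 1×12.01 + 4×1.008
= 12.01 + 4.03
= 16.04 g/mol

16.04 g/mol


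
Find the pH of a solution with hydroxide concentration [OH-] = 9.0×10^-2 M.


pOH = -log10([OH-]) = -log10(9.0×10^-2)
= 2 - log10(9.0) = 1.05
pH = 14 - pOH = 14 - 1.05 = 12.95

12.95


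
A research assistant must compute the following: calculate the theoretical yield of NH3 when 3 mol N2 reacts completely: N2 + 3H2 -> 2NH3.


Mole ratio NH3:N2 = 2:1
n(NH3) = 3 × 2/1 = 6.000 mol
mass = 6.000 × 17.03 = 102.18 g

102.18 g


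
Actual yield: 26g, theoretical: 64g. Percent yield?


% yield = actual/theoretical × 100
= 26/64 × 100
= 40.62%

40.62%


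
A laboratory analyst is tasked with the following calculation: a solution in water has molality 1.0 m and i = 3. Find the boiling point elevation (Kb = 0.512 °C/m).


ΔTb = Kb × m × i
= 0.512 × 1.0 × 3
= 1.536 °C

1.536 °C


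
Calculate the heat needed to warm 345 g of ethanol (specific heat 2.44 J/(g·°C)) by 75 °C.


q = mcΔT = 345 × 2.44 × 75
= 63135.00 J

63135.00 J


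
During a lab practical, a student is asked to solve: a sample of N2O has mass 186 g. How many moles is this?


M(N2O) = 44.02 g/mol
n = mass/M = 186/44.02 = 4.2254 mol

4.2254 mol


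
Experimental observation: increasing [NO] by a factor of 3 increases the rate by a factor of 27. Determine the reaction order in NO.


rate ∝ [NO]^n
3^n = 27 → n = 3
Order in NO: 3

3


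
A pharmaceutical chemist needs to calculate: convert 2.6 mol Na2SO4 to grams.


M(Na2SO4) = 142.05 g/mol
mass = n × M = 2.6 × 142.05 = 369.33 g

369.33 g


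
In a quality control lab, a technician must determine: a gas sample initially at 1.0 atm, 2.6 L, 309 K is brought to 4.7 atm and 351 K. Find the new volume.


P1V1/T1 = P2V2/T2
V2 = P1V1T2/(T1P2)
= 1.0×2.6×351/(309×4.7)
= 0.628 L

0.628 L


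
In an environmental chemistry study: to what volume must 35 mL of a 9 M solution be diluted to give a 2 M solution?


C1V1 = C2V2
9 × 35 = 2 × V2
V2 = 315/2 = 157.5 mL

157.5 mL


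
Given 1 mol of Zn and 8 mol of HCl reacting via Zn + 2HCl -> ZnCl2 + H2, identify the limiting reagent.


Mole ratio available / coefficient:
  Zn: 1/1 = 1.000
  HCl: 8/2 = 4.000
Smaller ratio is limiting.

Zn


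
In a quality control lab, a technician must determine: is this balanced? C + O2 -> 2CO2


Equation: C + O2 -> 2CO2
Check atoms: C: 1≠2, O: 2≠4
Not balanced

No, not balanced


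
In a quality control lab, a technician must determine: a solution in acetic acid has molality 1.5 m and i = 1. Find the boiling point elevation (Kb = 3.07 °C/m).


ΔTb = Kb × m × i
= 3.07 × 1.5 × 1
= 4.605 °C

4.605 °C


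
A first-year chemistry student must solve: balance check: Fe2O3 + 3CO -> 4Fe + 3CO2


Equation: Fe2O3 + 3CO -> 4Fe + 3CO2
Check atoms: C: 3=3, Fe: 2≠4, O: 6=6
Not balanced

No, not balanced


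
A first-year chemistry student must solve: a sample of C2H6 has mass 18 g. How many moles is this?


M(C2H6) = 30.07 g/mol
n = mass/M = 18/30.07 = 0.5986 mol

0.5986 mol


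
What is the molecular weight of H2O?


M(H2O) = 2×1.008 + 1×16.0
= 2.02 + 16.0
= 18.02 g/mol

18.02 g/mol


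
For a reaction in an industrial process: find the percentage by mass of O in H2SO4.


M(H2SO4) = 2×1.008 + 1×32.07 + 4×16.0 = 98.086 g/mol
Mass of O = 4 × 16.0 = 64.00 g/mol
% O = 64.00/98.086 × 100 = 65.25%

65.25%


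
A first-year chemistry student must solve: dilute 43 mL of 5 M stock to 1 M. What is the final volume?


C1V1 = C2V2
5 × 43 = 1 × V2
V2 = 215/1 = 215.0 mL

215.0 mL


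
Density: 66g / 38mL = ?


ρ = mass/volume
= 66/38
= 1.737 g/mL

1.737 g/mL


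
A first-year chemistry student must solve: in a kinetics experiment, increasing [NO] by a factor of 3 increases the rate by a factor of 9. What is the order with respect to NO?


rate ∝ [NO]^n
3^n = 9 → n = 2
Order in NO: 2

2


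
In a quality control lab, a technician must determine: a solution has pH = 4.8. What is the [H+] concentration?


[H+] = 10^(-pH) = 10^(-4.8)
= 1.58×10^-5 M

1.58×10^-5 M


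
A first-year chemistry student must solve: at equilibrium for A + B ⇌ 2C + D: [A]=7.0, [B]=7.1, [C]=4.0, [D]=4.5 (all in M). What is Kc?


Kc = [C]^2[D]/([A][B])
= (4.0^2 × 4.5^1)/(7.0^1 × 7.1^1)
= 72/49.7
= 1.449

1.449


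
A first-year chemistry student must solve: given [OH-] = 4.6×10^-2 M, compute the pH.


pOH = -log10([OH-]) = -log10(4.6×10^-2)
= 2 - log10(4.6) = 1.34
pH = 14 - pOH = 14 - 1.34 = 12.66

12.66


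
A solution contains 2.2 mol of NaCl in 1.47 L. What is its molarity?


M = n/V = 2.2/1.47 = 1.497 mol/L

1.497 M


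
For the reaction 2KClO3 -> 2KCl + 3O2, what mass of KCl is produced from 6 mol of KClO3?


Mole ratio KCl:KClO3 = 2:2
n(KCl) = 6 × 2/2 = 6.000 mol
mass = 6.000 × 74.55 = 447.3 g

447.3 g


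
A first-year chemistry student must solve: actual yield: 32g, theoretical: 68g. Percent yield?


% yield = actual/theoretical × 100
= 32/68 × 100
= 47.06%

47.06%


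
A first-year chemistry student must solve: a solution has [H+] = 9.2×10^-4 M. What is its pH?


pH = -log10([H+]) = -log10(9.2×10^-4)
= 4 - log10(9.2)
= 4 - 0.96
= 3.04

3.04


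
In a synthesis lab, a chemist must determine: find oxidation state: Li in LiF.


Group 1 metal: +1
Oxidation number: +1

+1


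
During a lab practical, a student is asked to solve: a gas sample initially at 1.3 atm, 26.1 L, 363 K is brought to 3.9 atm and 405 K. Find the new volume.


P1V1/T1 = P2V2/T2
V2 = P1V1T2/(T1P2)
= 1.3×26.1×405/(363×3.9)
= 9.707 L

9.707 L


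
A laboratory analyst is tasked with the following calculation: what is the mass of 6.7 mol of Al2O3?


M(Al2O3) = 101.96 g/mol
mass = n × M = 6.7 × 101.96 = 683.13 g

683.13 g


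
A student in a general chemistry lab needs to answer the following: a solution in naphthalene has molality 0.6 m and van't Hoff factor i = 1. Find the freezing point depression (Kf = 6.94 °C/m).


ΔTf = Kf × m × i
= 6.94 × 0.6 × 1
= 4.164 °C

4.164 °C


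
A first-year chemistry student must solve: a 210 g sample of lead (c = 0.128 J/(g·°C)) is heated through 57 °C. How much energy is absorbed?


q = mcΔT = 210 × 0.128 × 57
= 1532.16 J

1532.16 J


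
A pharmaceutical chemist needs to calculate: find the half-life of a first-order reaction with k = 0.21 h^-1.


t½ = ln2/k = 0.693147/(0.21 h^-1)
= 3.301 h

3.301 h


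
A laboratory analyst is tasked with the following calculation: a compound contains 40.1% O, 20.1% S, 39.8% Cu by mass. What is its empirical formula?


Assume 100 g sample. Moles of each element:
  O: 40.1/16.0 = 2.506 mol
  S: 20.1/32.07 = 0.627 mol
  Cu: 39.8/63.55 = 0.626 mol
Divide by smallest (0.626):
  O: 2.506/0.626 = 4.0
  S: 0.627/0.626 = 1.0
  Cu: 0.626/0.626 = 1.0
Empirical formula: CuSO4

CuSO4


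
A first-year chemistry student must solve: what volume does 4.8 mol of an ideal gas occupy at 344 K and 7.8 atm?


PV = nRT  (R = 0.08206 L·atm/(mol·K))
V = nRT/P = 4.8×0.08206×344/7.8
= 17.371 L

17.371 L


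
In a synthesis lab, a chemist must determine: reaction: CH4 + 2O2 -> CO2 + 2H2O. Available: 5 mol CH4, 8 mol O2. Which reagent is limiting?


Mole ratio available / coefficient:
  CH4: 5/1 = 5.000
  O2: 8/2 = 4.000
Smaller ratio is limiting.

O2


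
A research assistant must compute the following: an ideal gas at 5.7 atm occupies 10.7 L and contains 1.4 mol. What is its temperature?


PV = nRT  (R = 0.08206 L·atm/(mol·K))
T = PV/(nR) = 5.7×10.7/(1.4×0.08206)
= 60.99/0.114884
= 530.88 K

530.88 K


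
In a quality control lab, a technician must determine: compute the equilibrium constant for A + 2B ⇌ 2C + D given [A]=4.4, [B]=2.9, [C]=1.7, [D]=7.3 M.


Kc = [C]^2[D]/([A][B]^2)
= (1.7^2 × 7.3^1)/(4.4^1 × 2.9^2)
= 21.097/37.004
= 0.5701

0.5701


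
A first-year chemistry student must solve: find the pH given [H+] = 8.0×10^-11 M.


pH = -log10([H+]) = -log10(8.0×10^-11)
= 11 - log10(8.0)
= 11 - 0.9
= 10.1

10.1


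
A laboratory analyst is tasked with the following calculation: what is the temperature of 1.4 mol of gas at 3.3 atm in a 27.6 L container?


PV = nRT  (R = 0.08206 L·atm/(mol·K))
T = PV/(nR) = 3.3×27.6/(1.4×0.08206)
= 91.08/0.114884
= 792.80 K

792.80 K


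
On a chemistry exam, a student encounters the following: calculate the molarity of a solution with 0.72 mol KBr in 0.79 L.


M = n/V = 0.72/0.79 = 0.911 mol/L

0.911 M


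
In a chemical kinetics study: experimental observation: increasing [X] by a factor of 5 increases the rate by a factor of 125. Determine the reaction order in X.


rate ∝ [X]^n
5^n = 125 → n = 3
Order in X: 3

3


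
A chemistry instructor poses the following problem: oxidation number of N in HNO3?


(+1) + x + 3(-2) = 0, so x = +5
Oxidation number: +5

+5


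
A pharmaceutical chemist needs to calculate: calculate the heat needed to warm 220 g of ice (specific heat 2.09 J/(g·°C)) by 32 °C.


q = mcΔT = 220 × 2.09 × 32
= 14713.60 J

14713.60 J


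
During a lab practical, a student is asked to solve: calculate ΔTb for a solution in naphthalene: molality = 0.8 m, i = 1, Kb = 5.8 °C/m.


ΔTb = Kb × m × i
= 5.8 × 0.8 × 1
= 4.64 °C

4.64 °C


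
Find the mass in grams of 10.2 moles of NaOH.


M(NaOH) = 40.0 g/mol
mass = n × M = 10.2 × 40.0 = 408.00 g

408.00 g


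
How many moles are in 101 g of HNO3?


M(HNO3) = 63.02 g/mol
n = mass/M = 101/63.02 = 1.6027 mol

1.6027 mol


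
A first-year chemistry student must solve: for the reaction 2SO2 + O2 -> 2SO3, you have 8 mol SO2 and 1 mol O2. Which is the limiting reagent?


Mole ratio available / coefficient:
  SO2: 8/2 = 4.000
  O2: 1/1 = 1.000
Smaller ratio is limiting.

O2


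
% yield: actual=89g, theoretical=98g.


% yield = actual/theoretical × 100
= 89/98 × 100
= 90.82%

90.82%


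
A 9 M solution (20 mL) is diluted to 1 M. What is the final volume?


C1V1 = C2V2
9 × 20 = 1 × V2
V2 = 180/1 = 180.0 mL

180.0 mL


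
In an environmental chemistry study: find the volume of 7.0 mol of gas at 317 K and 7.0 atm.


PV = nRT  (R = 0.08206 L·atm/(mol·K))
V = nRT/P = 7.0×0.08206×317/7.0
= 26.013 L

26.013 L


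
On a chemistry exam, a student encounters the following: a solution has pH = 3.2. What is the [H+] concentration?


[H+] = 10^(-pH) = 10^(-3.2)
= 6.31×10^-4 M

6.31×10^-4 M


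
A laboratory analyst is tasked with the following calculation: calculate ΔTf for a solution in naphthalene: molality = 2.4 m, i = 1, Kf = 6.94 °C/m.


ΔTf = Kf × m × i
= 6.94 × 2.4 × 1
= 16.656 °C

16.656 °C


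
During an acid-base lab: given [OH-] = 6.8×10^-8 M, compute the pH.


pOH = -log10([OH-]) = -log10(6.8×10^-8)
= 8 - log10(6.8) = 7.17
pH = 14 - pOH = 14 - 7.17 = 6.83

6.83


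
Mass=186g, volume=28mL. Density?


ρ = mass/volume
= 186/28
= 6.643 g/mL

6.643 g/mL


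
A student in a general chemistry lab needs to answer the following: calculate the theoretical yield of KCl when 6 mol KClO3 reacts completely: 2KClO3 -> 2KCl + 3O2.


Mole ratio KCl:KClO3 = 2:2
n(KCl) = 6 × 2/2 = 6.000 mol
mass = 6.000 × 74.55 = 447.3 g

447.3 g


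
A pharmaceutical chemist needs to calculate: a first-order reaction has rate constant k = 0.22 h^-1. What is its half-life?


t½ = ln2/k = 0.693147/(0.22 h^-1)
= 3.151 h

3.151 h


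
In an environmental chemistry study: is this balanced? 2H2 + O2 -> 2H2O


Equation: 2H2 + O2 -> 2H2O
Check atoms: H: 4=4, O: 2=2
Balanced

Yes, balanced


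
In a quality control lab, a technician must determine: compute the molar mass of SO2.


M(SO2) = 1×32.07 + 2×16.0
= 32.07 + 32.0
= 64.07 g/mol

64.07 g/mol


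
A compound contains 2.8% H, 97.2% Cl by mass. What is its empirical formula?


Assume 100 g sample. Moles of each element:
  H: 2.8/1.008 = 2.778 mol
  Cl: 97.2/35.45 = 2.742 mol
Divide by smallest (2.742):
  H: 2.778/2.742 = 1.01
  Cl: 2.742/2.742 = 1.0
Empirical formula: HCl

HCl


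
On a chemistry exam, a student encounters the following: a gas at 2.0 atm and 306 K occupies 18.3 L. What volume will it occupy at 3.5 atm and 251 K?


P1V1/T1 = P2V2/T2
V2 = P1V1T2/(T1P2)
= 2.0×18.3×251/(306×3.5)
= 8.578 L

8.578 L


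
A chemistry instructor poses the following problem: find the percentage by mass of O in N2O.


M(N2O) = 2×14.01 + 1×16.0 = 44.02 g/mol
Mass of O = 1 × 16.0 = 16.00 g/mol
% O = 16.00/44.02 × 100 = 36.35%

36.35%


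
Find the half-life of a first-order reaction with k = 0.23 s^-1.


t½ = ln2/k = 0.693147/(0.23 s^-1)
= 3.014 s

3.014 s


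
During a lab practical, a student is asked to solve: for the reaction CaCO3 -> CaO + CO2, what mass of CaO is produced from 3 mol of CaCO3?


Mole ratio CaO:CaCO3 = 1:1
n(CaO) = 3 × 1/1 = 3.000 mol
mass = 3.000 × 56.08 = 168.24 g

168.24 g


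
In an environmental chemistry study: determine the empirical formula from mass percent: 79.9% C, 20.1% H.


Assume 100 g sample. Moles of each element:
  C: 79.9/12.01 = 6.653 mol
  H: 20.1/1.008 = 19.94 mol
Divide by smallest (6.653):
  C: 6.653/6.653 = 1.0
  H: 19.94/6.653 = 3.0
Empirical formula: CH3

CH3


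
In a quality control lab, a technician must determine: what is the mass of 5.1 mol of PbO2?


M(PbO2) = 239.2 g/mol
mass = n × M = 5.1 × 239.2 = 1219.92 g

1219.92 g


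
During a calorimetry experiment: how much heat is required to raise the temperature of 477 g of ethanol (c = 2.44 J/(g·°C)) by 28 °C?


q = mcΔT = 477 × 2.44 × 28
= 32588.64 J

32588.64 J


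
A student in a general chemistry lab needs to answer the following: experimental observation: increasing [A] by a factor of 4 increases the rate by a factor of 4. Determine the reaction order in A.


rate ∝ [A]^n
4^n = 4 → n = 1
Order in A: 1

1


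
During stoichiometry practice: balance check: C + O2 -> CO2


Equation: C + O2 -> CO2
Check atoms: C: 1=1, O: 2=2
Balanced

Yes, balanced


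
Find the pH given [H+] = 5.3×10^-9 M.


pH = -log10([H+]) = -log10(5.3×10^-9)
= 9 - log10(5.3)
= 9 - 0.72
= 8.28

8.28


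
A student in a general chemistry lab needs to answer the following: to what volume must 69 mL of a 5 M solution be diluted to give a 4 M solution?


C1V1 = C2V2
5 × 69 = 4 × V2
V2 = 345/4 = 86.25 mL

86.25 mL


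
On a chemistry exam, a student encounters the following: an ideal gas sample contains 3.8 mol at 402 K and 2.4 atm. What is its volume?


PV = nRT  (R = 0.08206 L·atm/(mol·K))
V = nRT/P = 3.8×0.08206×402/2.4
= 52.231 L

52.231 L


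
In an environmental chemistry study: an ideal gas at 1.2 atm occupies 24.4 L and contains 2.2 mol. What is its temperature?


PV = nRT  (R = 0.08206 L·atm/(mol·K))
T = PV/(nR) = 1.2×24.4/(2.2×0.08206)
= 29.28/0.180532
= 162.19 K

162.19 K


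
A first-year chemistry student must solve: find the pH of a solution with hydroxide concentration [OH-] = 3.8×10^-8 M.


pOH = -log10([OH-]) = -log10(3.8×10^-8)
= 8 - log10(3.8) = 7.42
pH = 14 - pOH = 14 - 7.42 = 6.58

6.58


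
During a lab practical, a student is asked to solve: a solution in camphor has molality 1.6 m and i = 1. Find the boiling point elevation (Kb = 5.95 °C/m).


ΔTb = Kb × m × i
= 5.95 × 1.6 × 1
= 9.52 °C

9.52 °C


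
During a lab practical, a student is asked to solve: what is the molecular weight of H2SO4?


M(H2SO4) = 2×1.008 + 1×32.07 + 4×16.0
= 2.02 + 32.07 + 64.0
= 98.09 g/mol

98.09 g/mol


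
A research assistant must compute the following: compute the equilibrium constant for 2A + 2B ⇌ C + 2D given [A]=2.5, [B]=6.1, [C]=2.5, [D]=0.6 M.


Kc = [C][D]^2/([A]^2[B]^2)
= (2.5^1 × 0.6^2)/(2.5^2 × 6.1^2)
= 0.9/232.5625
= 0.003870

0.003870


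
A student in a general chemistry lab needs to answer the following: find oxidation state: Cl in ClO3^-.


x + 3(-2) = -1, so x = +5
Oxidation number: +5

+5


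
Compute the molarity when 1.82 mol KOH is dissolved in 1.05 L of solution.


M = n/V = 1.82/1.05 = 1.733 mol/L

1.733 M


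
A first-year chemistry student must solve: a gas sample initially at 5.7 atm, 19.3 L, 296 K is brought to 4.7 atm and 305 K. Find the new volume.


P1V1/T1 = P2V2/T2
V2 = P1V1T2/(T1P2)
= 5.7×19.3×305/(296×4.7)
= 24.118 L

24.118 L


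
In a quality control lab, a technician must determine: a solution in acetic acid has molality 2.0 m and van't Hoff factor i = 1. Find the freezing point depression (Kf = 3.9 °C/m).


ΔTf = Kf × m × i
= 3.9 × 2.0 × 1
= 7.8 °C

7.8 °C


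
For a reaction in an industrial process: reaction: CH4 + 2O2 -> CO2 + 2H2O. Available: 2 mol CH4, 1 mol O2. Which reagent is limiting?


Mole ratio available / coefficient:
  CH4: 2/1 = 2.000
  O2: 1/2 = 0.500
Smaller ratio is limiting.

O2


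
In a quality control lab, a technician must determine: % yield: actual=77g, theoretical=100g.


% yield = actual/theoretical × 100
= 77/100 × 100
= 77.0%

77.0%


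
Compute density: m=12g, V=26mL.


ρ = mass/volume
= 12/26
= 0.462 g/mL

0.462 g/mL


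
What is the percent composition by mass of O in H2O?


M(H2O) = 2×1.008 + 1×16.0 = 18.016 g/mol
Mass of O = 1 × 16.0 = 16.00 g/mol
% O = 16.00/18.016 × 100 = 88.81%

88.81%


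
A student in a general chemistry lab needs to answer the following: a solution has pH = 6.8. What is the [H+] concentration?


[H+] = 10^(-pH) = 10^(-6.8)
= 1.58×10^-7 M

1.58×10^-7 M


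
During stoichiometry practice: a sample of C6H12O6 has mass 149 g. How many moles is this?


M(C6H12O6) = 180.16 g/mol
n = mass/M = 149/180.16 = 0.827 mol

0.827 mol


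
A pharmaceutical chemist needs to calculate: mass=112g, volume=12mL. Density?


ρ = mass/volume
= 112/12
= 9.333 g/mL

9.333 g/mL


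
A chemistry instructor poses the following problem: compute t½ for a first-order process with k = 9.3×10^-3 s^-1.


t½ = ln2/k = 0.693147/(9.3×10^-3 s^-1)
= 74.53 s

74.53 s


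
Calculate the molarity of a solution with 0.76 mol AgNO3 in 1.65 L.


M = n/V = 0.76/1.65 = 0.461 mol/L

0.461 M


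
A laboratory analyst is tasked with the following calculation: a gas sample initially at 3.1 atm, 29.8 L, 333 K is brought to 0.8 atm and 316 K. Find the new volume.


P1V1/T1 = P2V2/T2
V2 = P1V1T2/(T1P2)
= 3.1×29.8×316/(333×0.8)
= 109.58 L

109.58 L


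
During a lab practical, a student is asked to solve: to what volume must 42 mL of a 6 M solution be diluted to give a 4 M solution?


C1V1 = C2V2
6 × 42 = 4 × V2
V2 = 252/4 = 63.0 mL

63.0 mL


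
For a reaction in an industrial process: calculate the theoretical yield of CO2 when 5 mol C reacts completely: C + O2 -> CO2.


Mole ratio CO2:C = 1:1
n(CO2) = 5 × 1/1 = 5.000 mol
mass = 5.000 × 44.01 = 220.05 g

220.05 g


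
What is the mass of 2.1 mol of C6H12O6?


M(C6H12O6) = 180.16 g/mol
mass = n × M = 2.1 × 180.16 = 378.34 g

378.34 g


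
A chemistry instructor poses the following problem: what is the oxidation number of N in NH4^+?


x + 4(+1) = +1, so x = -3
Oxidation number: -3

-3


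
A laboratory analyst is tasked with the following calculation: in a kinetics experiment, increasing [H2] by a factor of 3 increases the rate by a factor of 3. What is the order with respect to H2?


rate ∝ [H2]^n
3^n = 3 → n = 1
Order in H2: 1

1


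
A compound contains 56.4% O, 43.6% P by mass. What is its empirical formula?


Assume 100 g sample. Moles of each element:
  O: 56.4/16.0 = 3.525 mol
  P: 43.6/30.97 = 1.408 mol
Divide by smallest (1.408):
  O: 3.525/1.408 = 2.5
  P: 1.408/1.408 = 1.0
Multiply all ratios by 2 to obtain whole numbers.
Empirical formula: P2O5

P2O5


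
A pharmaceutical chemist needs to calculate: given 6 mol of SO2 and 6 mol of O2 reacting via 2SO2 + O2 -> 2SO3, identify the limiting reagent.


Mole ratio available / coefficient:
  SO2: 6/2 = 3.000
  O2: 6/1 = 6.000
Smaller ratio is limiting.

SO2


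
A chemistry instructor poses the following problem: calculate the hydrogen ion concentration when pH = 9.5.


[H+] = 10^(-pH) = 10^(-9.5)
= 3.16×10^-10 M

3.16×10^-10 M


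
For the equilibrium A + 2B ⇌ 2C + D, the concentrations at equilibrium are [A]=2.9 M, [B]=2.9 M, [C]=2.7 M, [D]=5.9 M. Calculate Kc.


Kc = [C]^2[D]/([A][B]^2)
= (2.7^2 × 5.9^1)/(2.9^1 × 2.9^2)
= 43.011/24.389
= 1.764

1.764


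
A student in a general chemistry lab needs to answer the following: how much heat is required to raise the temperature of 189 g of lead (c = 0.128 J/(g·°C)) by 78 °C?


q = mcΔT = 189 × 0.128 × 78
= 1886.98 J

1886.98 J


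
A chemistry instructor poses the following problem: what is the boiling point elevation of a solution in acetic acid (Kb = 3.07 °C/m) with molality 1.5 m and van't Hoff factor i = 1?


ΔTb = Kb × m × i
= 3.07 × 1.5 × 1
= 4.605 °C

4.605 °C


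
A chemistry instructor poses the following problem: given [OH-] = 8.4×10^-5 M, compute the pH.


pOH = -log10([OH-]) = -log10(8.4×10^-5)
= 5 - log10(8.4) = 4.08
pH = 14 - pOH = 14 - 4.08 = 9.92

9.92


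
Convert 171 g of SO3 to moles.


M(SO3) = 80.07 g/mol
n = mass/M = 171/80.07 = 2.1356 mol

2.1356 mol


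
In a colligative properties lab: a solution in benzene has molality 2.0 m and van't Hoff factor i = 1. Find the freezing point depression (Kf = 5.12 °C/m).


ΔTf = Kf × m × i
= 5.12 × 2.0 × 1
= 10.24 °C

10.24 °C


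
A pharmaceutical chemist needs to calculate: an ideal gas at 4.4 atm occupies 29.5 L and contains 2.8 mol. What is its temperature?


PV = nRT  (R = 0.08206 L·atm/(mol·K))
T = PV/(nR) = 4.4×29.5/(2.8×0.08206)
= 129.80/0.229768
= 564.92 K

564.92 K


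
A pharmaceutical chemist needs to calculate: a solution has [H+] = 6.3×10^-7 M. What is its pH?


pH = -log10([H+]) = -log10(6.3×10^-7)
= 7 - log10(6.3)
= 7 - 0.8
= 6.2

6.2


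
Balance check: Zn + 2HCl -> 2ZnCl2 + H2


Equation: Zn + 2HCl -> 2ZnCl2 + H2
Check atoms: Cl: 2≠4, H: 2=2, Zn: 1≠2
Not balanced

No, not balanced


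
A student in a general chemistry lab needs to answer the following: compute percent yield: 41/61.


% yield = actual/theoretical × 100
= 41/61 × 100
= 67.21%

67.21%


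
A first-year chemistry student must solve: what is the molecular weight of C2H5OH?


M(C2H5OH) = 2×12.01 + 6×1.008 + 1×16.0
= 24.02 + 6.05 + 16.0
= 46.07 g/mol

46.07 g/mol


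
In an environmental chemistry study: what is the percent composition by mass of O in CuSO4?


M(CuSO4) = 1×63.55 + 1×32.07 + 4×16.0 = 159.62 g/mol
Mass of O = 4 × 16.0 = 64.00 g/mol
% O = 64.00/159.62 × 100 = 40.10%

40.10%


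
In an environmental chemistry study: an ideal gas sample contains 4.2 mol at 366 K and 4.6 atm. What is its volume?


PV = nRT  (R = 0.08206 L·atm/(mol·K))
V = nRT/P = 4.2×0.08206×366/4.6
= 27.422 L

27.422 L


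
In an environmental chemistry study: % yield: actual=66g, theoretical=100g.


% yield = actual/theoretical × 100
= 66/100 × 100
= 66.0%

66.0%


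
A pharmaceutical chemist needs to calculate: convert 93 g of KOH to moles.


M(KOH) = 56.11 g/mol
n = mass/M = 93/56.11 = 1.6575 mol

1.6575 mol


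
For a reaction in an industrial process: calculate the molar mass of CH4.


M(CH4) = 1×12.01 + 4×1.008
= 12.01 + 4.03
= 16.04 g/mol

16.04 g/mol


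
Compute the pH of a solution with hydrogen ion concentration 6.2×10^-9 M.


pH = -log10([H+]) = -log10(6.2×10^-9)
= 9 - log10(6.2)
= 9 - 0.79
= 8.21

8.21


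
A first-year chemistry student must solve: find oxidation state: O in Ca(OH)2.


O is usually -2
Oxidation number: -2

-2


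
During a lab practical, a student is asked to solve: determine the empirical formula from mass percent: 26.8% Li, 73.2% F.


Assume 100 g sample. Moles of each element:
  Li: 26.8/6.94 = 3.862 mol
  F: 73.2/19.0 = 3.853 mol
Divide by smallest (3.853):
  Li: 3.862/3.853 = 1.0
  F: 3.853/3.853 = 1.0
Empirical formula: LiF

LiF


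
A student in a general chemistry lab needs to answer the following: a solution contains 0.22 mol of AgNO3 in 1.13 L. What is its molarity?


M = n/V = 0.22/1.13 = 0.195 mol/L

0.195 M


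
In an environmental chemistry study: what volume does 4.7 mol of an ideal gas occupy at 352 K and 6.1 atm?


PV = nRT  (R = 0.08206 L·atm/(mol·K))
V = nRT/P = 4.7×0.08206×352/6.1
= 22.256 L

22.256 L


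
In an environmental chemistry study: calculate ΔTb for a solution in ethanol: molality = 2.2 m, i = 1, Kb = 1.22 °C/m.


ΔTb = Kb × m × i
= 1.22 × 2.2 × 1
= 2.684 °C

2.684 °C


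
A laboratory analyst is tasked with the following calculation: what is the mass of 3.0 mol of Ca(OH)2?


M(Ca(OH)2) = 74.1 g/mol
mass = n × M = 3.0 × 74.1 = 222.30 g

222.30 g


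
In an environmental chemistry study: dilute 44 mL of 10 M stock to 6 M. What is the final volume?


C1V1 = C2V2
10 × 44 = 6 × V2
V2 = 440/6 = 73.33 mL

73.33 mL


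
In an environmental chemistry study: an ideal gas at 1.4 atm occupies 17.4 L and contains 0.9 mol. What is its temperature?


PV = nRT  (R = 0.08206 L·atm/(mol·K))
T = PV/(nR) = 1.4×17.4/(0.9×0.08206)
= 24.36/0.073854
= 329.84 K

329.84 K


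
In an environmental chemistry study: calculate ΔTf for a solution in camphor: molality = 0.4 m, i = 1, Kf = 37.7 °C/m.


ΔTf = Kf × m × i
= 37.7 × 0.4 × 1
= 15.08 °C

15.08 °C


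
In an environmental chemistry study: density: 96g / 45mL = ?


ρ = mass/volume
= 96/45
= 2.133 g/mL

2.133 g/mL
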